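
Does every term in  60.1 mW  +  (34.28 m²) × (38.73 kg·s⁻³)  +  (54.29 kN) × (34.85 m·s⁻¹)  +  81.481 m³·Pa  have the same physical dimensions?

No

Work out the base dimensions of each:
  60.1 mW:  W = J·s⁻¹ = kg·m²·s⁻³
  (34.28 m²) × (38.73 kg·s⁻³):  [m²] · [kg·s⁻³] = kg·m²·s⁻³
  (54.29 kN) × (34.85 m·s⁻¹):  [kg·m·s⁻²] · [m·s⁻¹] = kg·m²·s⁻³
  81.481 m³·Pa:  Pa·m³ = N·m⁻²·m³ = kg·m²·s⁻²
The terms do not share a single dimension (kg·m²·s⁻² vs kg·m²·s⁻³).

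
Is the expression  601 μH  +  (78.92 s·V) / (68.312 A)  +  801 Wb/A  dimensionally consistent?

Yes

Dimensions:
  601 μH:  H = V·s·A⁻¹ = kg·m²·s⁻²·A⁻²
  (78.92 s·V) / (68.312 A):  [kg·m²·s⁻²·A⁻¹] / [A] = kg·m²·s⁻²·A⁻²
  801 Wb/A:  Wb·A⁻¹ = V·s·A⁻¹ = kg·m²·s⁻²·A⁻²
Every term reduces to kg·m²·s⁻²·A⁻².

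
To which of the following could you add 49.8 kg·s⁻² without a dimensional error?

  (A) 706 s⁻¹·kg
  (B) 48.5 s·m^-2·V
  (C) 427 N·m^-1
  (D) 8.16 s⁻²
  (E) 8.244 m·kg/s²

(C)

Reference: kg·s⁻².
Each option:
  (A) kg·s⁻¹
  (B) V·s·m⁻² = J·C⁻¹·s·m⁻² = kg·s⁻²·A⁻¹
  (C) N·m⁻¹ = kg·m·s⁻²·m⁻¹ = kg·s⁻²  ← same
  (D) s⁻²
  (E) kg·m·s⁻²
Only (C) matches kg·s⁻².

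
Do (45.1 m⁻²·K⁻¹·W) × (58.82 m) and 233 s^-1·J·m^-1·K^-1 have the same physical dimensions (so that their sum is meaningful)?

Expand each in SI base units:
  (45.1 m⁻²·K⁻¹·W) × (58.82 m):  [kg·s⁻³·K⁻¹] · [m] = kg·m·s⁻³·K⁻¹
  233 s^-1·J·m^-1·K^-1:  J·s⁻¹·m⁻¹·K⁻¹ = N·m·s⁻¹·m⁻¹·K⁻¹ = kg·m·s⁻³·K⁻¹
Both are kg·m·s⁻³·K⁻¹, so they have the same dimensions and can be added.

Yes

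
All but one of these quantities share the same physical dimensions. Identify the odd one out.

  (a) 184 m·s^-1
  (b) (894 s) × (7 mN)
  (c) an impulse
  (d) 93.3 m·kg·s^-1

Work out the base dimensions of each:
  (a) m·s⁻¹
  (b) [s] · [kg·m·s⁻²] = kg·m·s⁻¹
  (c) [impulse] = kg·m·s⁻¹
  (d) kg·m·s⁻¹
All reduce to kg·m·s⁻¹ except (a), which is m·s⁻¹.

(a)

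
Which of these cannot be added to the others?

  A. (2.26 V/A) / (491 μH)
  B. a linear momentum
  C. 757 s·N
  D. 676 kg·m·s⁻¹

A.

Work out the base dimensions of each:
  A. [kg·m²·s⁻³·A⁻²] / [kg·m²·s⁻²·A⁻²] = s⁻¹
  B. [linear momentum] = kg·m·s⁻¹
  C. N·s = kg·m·s⁻²·s = kg·m·s⁻¹
  D. kg·m·s⁻¹
All reduce to kg·m·s⁻¹ except A., which is s⁻¹.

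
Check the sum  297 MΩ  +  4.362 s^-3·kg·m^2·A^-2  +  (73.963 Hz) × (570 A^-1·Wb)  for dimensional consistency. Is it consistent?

Yes

Expand each in SI base units:
  297 MΩ:  Ω = V·A⁻¹ = kg·m²·s⁻³·A⁻²
  4.362 s^-3·kg·m^2·A^-2:  kg·m²·s⁻³·A⁻²
  (73.963 Hz) × (570 A^-1·Wb):  [s⁻¹] · [kg·m²·s⁻²·A⁻²] = kg·m²·s⁻³·A⁻²
Every term reduces to kg·m²·s⁻³·A⁻².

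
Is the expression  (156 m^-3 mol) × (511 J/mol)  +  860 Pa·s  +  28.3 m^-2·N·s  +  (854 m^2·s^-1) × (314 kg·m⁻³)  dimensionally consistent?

Expand each in SI base units:
  (156 m^-3 mol) × (511 J/mol):  [m⁻³·mol] · [kg·m²·s⁻²·mol⁻¹] = kg·m⁻¹·s⁻²
  860 Pa·s:  Pa·s = N·m⁻²·s = kg·m⁻¹·s⁻¹
  28.3 m^-2·N·s:  N·s·m⁻² = kg·m·s⁻²·s·m⁻² = kg·m⁻¹·s⁻¹
  (854 m^2·s^-1) × (314 kg·m⁻³):  [m²·s⁻¹] · [kg·m⁻³] = kg·m⁻¹·s⁻¹
The terms do not share a single dimension (kg·m⁻¹·s⁻² vs kg·m⁻¹·s⁻¹).

No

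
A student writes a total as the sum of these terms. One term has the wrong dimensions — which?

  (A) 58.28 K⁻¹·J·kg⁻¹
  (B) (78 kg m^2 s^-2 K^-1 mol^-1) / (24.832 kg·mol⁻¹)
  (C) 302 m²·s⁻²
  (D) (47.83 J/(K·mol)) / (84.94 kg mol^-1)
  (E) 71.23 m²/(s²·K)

Dimensions:
  (A) J·kg⁻¹·K⁻¹ = N·m·kg⁻¹·K⁻¹ = m²·s⁻²·K⁻¹
  (B) [kg·m²·s⁻²·K⁻¹·mol⁻¹] / [kg·mol⁻¹] = m²·s⁻²·K⁻¹
  (C) m²·s⁻²
  (D) [kg·m²·s⁻²·K⁻¹·mol⁻¹] / [kg·mol⁻¹] = m²·s⁻²·K⁻¹
  (E) m²·s⁻²·K⁻¹
All reduce to m²·s⁻²·K⁻¹ except (C), which is m²·s⁻².

(C)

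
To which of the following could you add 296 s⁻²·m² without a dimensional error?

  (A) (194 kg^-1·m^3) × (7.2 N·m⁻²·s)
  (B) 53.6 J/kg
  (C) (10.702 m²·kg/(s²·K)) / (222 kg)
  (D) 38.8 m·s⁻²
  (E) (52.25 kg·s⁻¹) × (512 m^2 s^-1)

Reference: m²·s⁻².
Each option:
  (A) [kg⁻¹·m³] · [kg·m⁻¹·s⁻¹] = m²·s⁻¹
  (B) J·kg⁻¹ = N·m·kg⁻¹ = m²·s⁻²  ← same
  (C) [kg·m²·s⁻²·K⁻¹] / [kg] = m²·s⁻²·K⁻¹
  (D) m·s⁻²
  (E) [kg·s⁻¹] · [m²·s⁻¹] = kg·m²·s⁻²
Only (B) matches m²·s⁻².

(B)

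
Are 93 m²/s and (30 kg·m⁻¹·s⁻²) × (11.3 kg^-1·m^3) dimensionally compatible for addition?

Reduce each to base SI dimensions:
  93 m²/s:  m²·s⁻¹
  (30 kg·m⁻¹·s⁻²) × (11.3 kg^-1·m^3):  [kg·m⁻¹·s⁻²] · [kg⁻¹·m³] = m²·s⁻²
m²·s⁻¹ ≠ m²·s⁻², so they cannot be added.

No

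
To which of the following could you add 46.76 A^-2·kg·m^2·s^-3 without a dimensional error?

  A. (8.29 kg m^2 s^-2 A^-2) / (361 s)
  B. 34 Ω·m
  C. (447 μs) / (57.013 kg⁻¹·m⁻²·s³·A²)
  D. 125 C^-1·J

Reference: kg·m²·s⁻³·A⁻².
Each option:
  A. [kg·m²·s⁻²·A⁻²] / [s] = kg·m²·s⁻³·A⁻²  ← same
  B. Ω·m = V·A⁻¹·m = kg·m³·s⁻³·A⁻²
  C. [s] / [kg⁻¹·m⁻²·s³·A²] = kg·m²·s⁻²·A⁻²
  D. J·C⁻¹ = N·m·(s·A)⁻¹ = kg·m²·s⁻³·A⁻¹
Only A. matches kg·m²·s⁻³·A⁻².

A.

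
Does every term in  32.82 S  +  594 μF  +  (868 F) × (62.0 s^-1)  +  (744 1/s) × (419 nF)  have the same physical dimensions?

Dimensions:
  32.82 S:  S = Ω⁻¹ = kg⁻¹·m⁻²·s³·A²
  594 μF:  F = C·V⁻¹ = kg⁻¹·m⁻²·s⁴·A²
  (868 F) × (62.0 s^-1):  [kg⁻¹·m⁻²·s⁴·A²] · [s⁻¹] = kg⁻¹·m⁻²·s³·A²
  (744 1/s) × (419 nF):  [s⁻¹] · [kg⁻¹·m⁻²·s⁴·A²] = kg⁻¹·m⁻²·s³·A²
The terms do not share a single dimension (kg⁻¹·m⁻²·s³·A² vs kg⁻¹·m⁻²·s⁴·A²).

No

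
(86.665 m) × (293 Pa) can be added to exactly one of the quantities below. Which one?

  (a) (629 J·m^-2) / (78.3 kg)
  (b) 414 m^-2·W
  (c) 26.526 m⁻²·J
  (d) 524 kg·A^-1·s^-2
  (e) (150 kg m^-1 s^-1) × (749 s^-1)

(c)

Reference: [m] · [kg·m⁻¹·s⁻²] = kg·s⁻².
Each option:
  (a) [kg·s⁻²] / [kg] = s⁻²
  (b) W·m⁻² = J·s⁻¹·m⁻² = kg·s⁻³
  (c) J·m⁻² = N·m·m⁻² = kg·s⁻²  ← same
  (d) kg·s⁻²·A⁻¹
  (e) [kg·m⁻¹·s⁻¹] · [s⁻¹] = kg·m⁻¹·s⁻²
Only (c) matches kg·s⁻².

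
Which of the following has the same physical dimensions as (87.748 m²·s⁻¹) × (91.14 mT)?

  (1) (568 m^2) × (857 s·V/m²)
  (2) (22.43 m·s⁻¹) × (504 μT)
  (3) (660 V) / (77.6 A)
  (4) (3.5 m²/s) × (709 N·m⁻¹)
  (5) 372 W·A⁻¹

(5)

Reference: [m²·s⁻¹] · [kg·s⁻²·A⁻¹] = kg·m²·s⁻³·A⁻¹.
Each option:
  (1) [m²] · [kg·s⁻²·A⁻¹] = kg·m²·s⁻²·A⁻¹
  (2) [m·s⁻¹] · [kg·s⁻²·A⁻¹] = kg·m·s⁻³·A⁻¹
  (3) [kg·m²·s⁻³·A⁻¹] / [A] = kg·m²·s⁻³·A⁻²
  (4) [m²·s⁻¹] · [kg·s⁻²] = kg·m²·s⁻³
  (5) W·A⁻¹ = J·s⁻¹·A⁻¹ = kg·m²·s⁻³·A⁻¹  ← same
Only (5) matches kg·m²·s⁻³·A⁻¹.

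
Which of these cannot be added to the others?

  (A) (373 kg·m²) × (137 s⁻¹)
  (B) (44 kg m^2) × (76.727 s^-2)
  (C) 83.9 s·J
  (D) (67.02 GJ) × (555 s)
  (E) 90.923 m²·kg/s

(B)

Dimensions:
  (A) [kg·m²] · [s⁻¹] = kg·m²·s⁻¹
  (B) [kg·m²] · [s⁻²] = kg·m²·s⁻²
  (C) J·s = N·m·s = kg·m²·s⁻¹
  (D) [kg·m²·s⁻²] · [s] = kg·m²·s⁻¹
  (E) kg·m²·s⁻¹
All reduce to kg·m²·s⁻¹ except (B), which is kg·m²·s⁻².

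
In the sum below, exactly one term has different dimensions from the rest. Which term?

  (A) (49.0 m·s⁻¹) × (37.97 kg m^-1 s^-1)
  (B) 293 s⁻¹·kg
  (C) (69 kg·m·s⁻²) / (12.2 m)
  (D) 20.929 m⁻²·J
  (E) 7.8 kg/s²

(B)

Reduce each to base SI dimensions:
  (A) [m·s⁻¹] · [kg·m⁻¹·s⁻¹] = kg·s⁻²
  (B) kg·s⁻¹
  (C) [kg·m·s⁻²] / [m] = kg·s⁻²
  (D) J·m⁻² = N·m·m⁻² = kg·s⁻²
  (E) kg·s⁻²
All reduce to kg·s⁻² except (B), which is kg·s⁻¹.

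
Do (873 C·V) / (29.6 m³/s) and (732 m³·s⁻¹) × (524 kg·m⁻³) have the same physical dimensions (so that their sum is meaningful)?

Reduce each to base SI dimensions:
  (873 C·V) / (29.6 m³/s):  [kg·m²·s⁻²] / [m³·s⁻¹] = kg·m⁻¹·s⁻¹
  (732 m³·s⁻¹) × (524 kg·m⁻³):  [m³·s⁻¹] · [kg·m⁻³] = kg·s⁻¹
kg·m⁻¹·s⁻¹ ≠ kg·s⁻¹, so they cannot be added.

No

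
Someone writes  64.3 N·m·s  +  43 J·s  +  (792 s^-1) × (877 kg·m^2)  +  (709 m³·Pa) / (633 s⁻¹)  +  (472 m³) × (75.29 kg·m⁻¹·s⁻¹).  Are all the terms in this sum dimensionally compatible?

Expand each in SI base units:
  64.3 N·m·s:  N·m·s = kg·m·s⁻²·m·s = kg·m²·s⁻¹
  43 J·s:  J·s = N·m·s = kg·m²·s⁻¹
  (792 s^-1) × (877 kg·m^2):  [s⁻¹] · [kg·m²] = kg·m²·s⁻¹
  (709 m³·Pa) / (633 s⁻¹):  [kg·m²·s⁻²] / [s⁻¹] = kg·m²·s⁻¹
  (472 m³) × (75.29 kg·m⁻¹·s⁻¹):  [m³] · [kg·m⁻¹·s⁻¹] = kg·m²·s⁻¹
Every term reduces to kg·m²·s⁻¹.

Yes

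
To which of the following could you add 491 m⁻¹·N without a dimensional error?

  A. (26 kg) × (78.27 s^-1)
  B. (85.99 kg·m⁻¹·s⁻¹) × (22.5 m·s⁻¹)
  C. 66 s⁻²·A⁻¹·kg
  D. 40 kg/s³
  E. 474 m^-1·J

B.

Reference: N·m⁻¹ = kg·m·s⁻²·m⁻¹ = kg·s⁻².
Each option:
  A. [kg] · [s⁻¹] = kg·s⁻¹
  B. [kg·m⁻¹·s⁻¹] · [m·s⁻¹] = kg·s⁻²  ← same
  C. kg·s⁻²·A⁻¹
  D. kg·s⁻³
  E. J·m⁻¹ = N·m·m⁻¹ = kg·m·s⁻²
Only B. matches kg·s⁻².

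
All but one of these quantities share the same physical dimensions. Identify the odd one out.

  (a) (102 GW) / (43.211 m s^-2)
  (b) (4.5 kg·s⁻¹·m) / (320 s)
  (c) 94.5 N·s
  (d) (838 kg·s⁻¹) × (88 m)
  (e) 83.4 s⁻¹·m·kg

(b)

In SI base units:
  (a) [kg·m²·s⁻³] / [m·s⁻²] = kg·m·s⁻¹
  (b) [kg·m·s⁻¹] / [s] = kg·m·s⁻²
  (c) N·s = kg·m·s⁻²·s = kg·m·s⁻¹
  (d) [kg·s⁻¹] · [m] = kg·m·s⁻¹
  (e) kg·m·s⁻¹
All reduce to kg·m·s⁻¹ except (b), which is kg·m·s⁻².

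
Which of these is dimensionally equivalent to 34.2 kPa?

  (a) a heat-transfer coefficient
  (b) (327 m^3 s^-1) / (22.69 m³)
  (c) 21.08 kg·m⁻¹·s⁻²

(c)

Reference: Pa = N·m⁻² = kg·m⁻¹·s⁻².
Each option:
  (a) [heat-transfer coefficient] = kg·s⁻³·K⁻¹
  (b) [m³·s⁻¹] / [m³] = s⁻¹
  (c) kg·m⁻¹·s⁻²  ← same
Only (c) matches kg·m⁻¹·s⁻².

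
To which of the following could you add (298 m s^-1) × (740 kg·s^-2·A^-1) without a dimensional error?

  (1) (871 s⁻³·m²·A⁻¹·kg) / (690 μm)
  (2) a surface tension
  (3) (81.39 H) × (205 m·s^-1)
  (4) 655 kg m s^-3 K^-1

Reference: [m·s⁻¹] · [kg·s⁻²·A⁻¹] = kg·m·s⁻³·A⁻¹.
Each option:
  (1) [kg·m²·s⁻³·A⁻¹] / [m] = kg·m·s⁻³·A⁻¹  ← same
  (2) [surface tension] = kg·s⁻²
  (3) [kg·m²·s⁻²·A⁻²] · [m·s⁻¹] = kg·m³·s⁻³·A⁻²
  (4) kg·m·s⁻³·K⁻¹
Only (1) matches kg·m·s⁻³·A⁻¹.

(1)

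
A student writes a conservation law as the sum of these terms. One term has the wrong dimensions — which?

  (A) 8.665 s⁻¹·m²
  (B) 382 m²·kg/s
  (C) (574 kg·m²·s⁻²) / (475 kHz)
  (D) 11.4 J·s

(A)

Work out the base dimensions of each:
  (A) m²·s⁻¹
  (B) kg·m²·s⁻¹
  (C) [kg·m²·s⁻²] / [s⁻¹] = kg·m²·s⁻¹
  (D) J·s = N·m·s = kg·m²·s⁻¹
All reduce to kg·m²·s⁻¹ except (A), which is m²·s⁻¹.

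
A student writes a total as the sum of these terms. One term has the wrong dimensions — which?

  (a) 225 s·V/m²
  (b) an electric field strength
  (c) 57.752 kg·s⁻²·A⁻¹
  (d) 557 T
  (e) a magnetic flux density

(b)

Expand each in SI base units:
  (a) V·s·m⁻² = J·C⁻¹·s·m⁻² = kg·s⁻²·A⁻¹
  (b) [electric field strength] = kg·m·s⁻³·A⁻¹
  (c) kg·s⁻²·A⁻¹
  (d) T = Wb·m⁻² = kg·s⁻²·A⁻¹
  (e) [magnetic flux density] = kg·s⁻²·A⁻¹
All reduce to kg·s⁻²·A⁻¹ except (b), which is kg·m·s⁻³·A⁻¹.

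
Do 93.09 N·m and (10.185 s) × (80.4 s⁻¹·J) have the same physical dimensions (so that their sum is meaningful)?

In SI base units:
  93.09 N·m:  N·m = kg·m·s⁻²·m = kg·m²·s⁻²
  (10.185 s) × (80.4 s⁻¹·J):  [s] · [kg·m²·s⁻³] = kg·m²·s⁻²
Both are kg·m²·s⁻², so they have the same dimensions and can be added.

Yes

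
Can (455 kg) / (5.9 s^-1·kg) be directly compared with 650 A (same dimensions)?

No

Work out the base dimensions of each:
  (455 kg) / (5.9 s^-1·kg):  [kg] / [kg·s⁻¹] = s
  650 A:  A
s ≠ A, so they cannot be added.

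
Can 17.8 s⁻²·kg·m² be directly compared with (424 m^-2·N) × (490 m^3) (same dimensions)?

Work out the base dimensions of each:
  17.8 s⁻²·kg·m²:  kg·m²·s⁻²
  (424 m^-2·N) × (490 m^3):  [kg·m⁻¹·s⁻²] · [m³] = kg·m²·s⁻²
Both are kg·m²·s⁻², so they have the same dimensions and can be added.

Yes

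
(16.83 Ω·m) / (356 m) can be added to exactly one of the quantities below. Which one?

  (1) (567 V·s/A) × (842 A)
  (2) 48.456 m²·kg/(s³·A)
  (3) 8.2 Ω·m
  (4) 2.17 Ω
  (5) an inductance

(4)

Reference: [kg·m³·s⁻³·A⁻²] / [m] = kg·m²·s⁻³·A⁻².
Each option:
  (1) [kg·m²·s⁻²·A⁻²] · [A] = kg·m²·s⁻²·A⁻¹
  (2) kg·m²·s⁻³·A⁻¹
  (3) Ω·m = V·A⁻¹·m = kg·m³·s⁻³·A⁻²
  (4) Ω = V·A⁻¹ = kg·m²·s⁻³·A⁻²  ← same
  (5) [inductance] = kg·m²·s⁻²·A⁻²
Only (4) matches kg·m²·s⁻³·A⁻².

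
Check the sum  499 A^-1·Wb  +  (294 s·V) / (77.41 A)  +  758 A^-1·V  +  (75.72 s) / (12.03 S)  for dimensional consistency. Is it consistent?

In SI base units:
  499 A^-1·Wb:  Wb·A⁻¹ = V·s·A⁻¹ = kg·m²·s⁻²·A⁻²
  (294 s·V) / (77.41 A):  [kg·m²·s⁻²·A⁻¹] / [A] = kg·m²·s⁻²·A⁻²
  758 A^-1·V:  V·A⁻¹ = J·C⁻¹·A⁻¹ = kg·m²·s⁻³·A⁻²
  (75.72 s) / (12.03 S):  [s] / [kg⁻¹·m⁻²·s³·A²] = kg·m²·s⁻²·A⁻²
The terms do not share a single dimension (kg·m²·s⁻²·A⁻² vs kg·m²·s⁻³·A⁻²).

No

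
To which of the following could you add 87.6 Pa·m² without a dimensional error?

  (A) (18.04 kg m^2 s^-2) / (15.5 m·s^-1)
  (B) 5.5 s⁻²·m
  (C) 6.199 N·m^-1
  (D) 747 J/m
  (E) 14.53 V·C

Reference: Pa·m² = N·m⁻²·m² = kg·m·s⁻².
Each option:
  (A) [kg·m²·s⁻²] / [m·s⁻¹] = kg·m·s⁻¹
  (B) m·s⁻²
  (C) N·m⁻¹ = kg·m·s⁻²·m⁻¹ = kg·s⁻²
  (D) J·m⁻¹ = N·m·m⁻¹ = kg·m·s⁻²  ← same
  (E) C·V = s·A·J·C⁻¹ = kg·m²·s⁻²
Only (D) matches kg·m·s⁻².

(D)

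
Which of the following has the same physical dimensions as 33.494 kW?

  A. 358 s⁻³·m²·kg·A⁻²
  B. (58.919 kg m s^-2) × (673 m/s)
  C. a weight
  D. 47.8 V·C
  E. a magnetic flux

Reference: W = J·s⁻¹ = kg·m²·s⁻³.
Each option:
  A. kg·m²·s⁻³·A⁻²
  B. [kg·m·s⁻²] · [m·s⁻¹] = kg·m²·s⁻³  ← same
  C. [weight] = kg·m·s⁻²
  D. C·V = s·A·J·C⁻¹ = kg·m²·s⁻²
  E. [magnetic flux] = kg·m²·s⁻²·A⁻¹
Only B. matches kg·m²·s⁻³.

B.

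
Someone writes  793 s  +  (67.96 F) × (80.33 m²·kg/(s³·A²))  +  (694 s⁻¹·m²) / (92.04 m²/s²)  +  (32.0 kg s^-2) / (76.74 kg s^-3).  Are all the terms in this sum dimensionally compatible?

Yes

Reduce each to base SI dimensions:
  793 s:  s
  (67.96 F) × (80.33 m²·kg/(s³·A²)):  [kg⁻¹·m⁻²·s⁴·A²] · [kg·m²·s⁻³·A⁻²] = s
  (694 s⁻¹·m²) / (92.04 m²/s²):  [m²·s⁻¹] / [m²·s⁻²] = s
  (32.0 kg s^-2) / (76.74 kg s^-3):  [kg·s⁻²] / [kg·s⁻³] = s
Every term reduces to s.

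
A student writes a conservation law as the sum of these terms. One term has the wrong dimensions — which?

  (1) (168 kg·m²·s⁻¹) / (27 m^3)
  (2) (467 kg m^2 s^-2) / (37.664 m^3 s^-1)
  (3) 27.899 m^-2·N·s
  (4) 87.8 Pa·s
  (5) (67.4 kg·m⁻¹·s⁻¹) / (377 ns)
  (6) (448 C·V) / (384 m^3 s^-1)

(5)

Reduce each to base SI dimensions:
  (1) [kg·m²·s⁻¹] / [m³] = kg·m⁻¹·s⁻¹
  (2) [kg·m²·s⁻²] / [m³·s⁻¹] = kg·m⁻¹·s⁻¹
  (3) N·s·m⁻² = kg·m·s⁻²·s·m⁻² = kg·m⁻¹·s⁻¹
  (4) Pa·s = N·m⁻²·s = kg·m⁻¹·s⁻¹
  (5) [kg·m⁻¹·s⁻¹] / [s] = kg·m⁻¹·s⁻²
  (6) [kg·m²·s⁻²] / [m³·s⁻¹] = kg·m⁻¹·s⁻¹
All reduce to kg·m⁻¹·s⁻¹ except (5), which is kg·m⁻¹·s⁻².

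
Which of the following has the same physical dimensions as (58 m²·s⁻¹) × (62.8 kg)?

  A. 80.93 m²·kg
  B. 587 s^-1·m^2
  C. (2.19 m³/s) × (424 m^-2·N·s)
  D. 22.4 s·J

D.

Reference: [m²·s⁻¹] · [kg] = kg·m²·s⁻¹.
Each option:
  A. kg·m²
  B. m²·s⁻¹
  C. [m³·s⁻¹] · [kg·m⁻¹·s⁻¹] = kg·m²·s⁻²
  D. J·s = N·m·s = kg·m²·s⁻¹  ← same
Only D. matches kg·m²·s⁻¹.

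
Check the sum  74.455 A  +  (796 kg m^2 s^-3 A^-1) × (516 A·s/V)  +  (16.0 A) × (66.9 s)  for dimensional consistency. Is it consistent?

No

Reduce each to base SI dimensions:
  74.455 A:  A
  (796 kg m^2 s^-3 A^-1) × (516 A·s/V):  [kg·m²·s⁻³·A⁻¹] · [kg⁻¹·m⁻²·s⁴·A²] = s·A
  (16.0 A) × (66.9 s):  [A] · [s] = s·A
The terms do not share a single dimension (A vs s·A).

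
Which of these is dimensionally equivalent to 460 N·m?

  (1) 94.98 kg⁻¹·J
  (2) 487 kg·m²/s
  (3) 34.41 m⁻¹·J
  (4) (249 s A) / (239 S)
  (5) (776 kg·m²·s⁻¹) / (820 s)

(5)

Reference: N·m = kg·m·s⁻²·m = kg·m²·s⁻².
Each option:
  (1) J·kg⁻¹ = N·m·kg⁻¹ = m²·s⁻²
  (2) kg·m²·s⁻¹
  (3) J·m⁻¹ = N·m·m⁻¹ = kg·m·s⁻²
  (4) [s·A] / [kg⁻¹·m⁻²·s³·A²] = kg·m²·s⁻²·A⁻¹
  (5) [kg·m²·s⁻¹] / [s] = kg·m²·s⁻²  ← same
Only (5) matches kg·m²·s⁻².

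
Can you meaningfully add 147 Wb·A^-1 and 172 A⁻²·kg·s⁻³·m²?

No

Dimensions:
  147 Wb·A^-1:  Wb·A⁻¹ = V·s·A⁻¹ = kg·m²·s⁻²·A⁻²
  172 A⁻²·kg·s⁻³·m²:  kg·m²·s⁻³·A⁻²
kg·m²·s⁻²·A⁻² ≠ kg·m²·s⁻³·A⁻², so they cannot be added.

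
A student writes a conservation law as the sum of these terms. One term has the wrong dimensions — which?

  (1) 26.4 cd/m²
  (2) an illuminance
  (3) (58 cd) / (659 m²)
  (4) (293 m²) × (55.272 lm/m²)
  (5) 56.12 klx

In SI base units:
  (1) cd·m⁻² = m⁻²·cd
  (2) [illuminance] = m⁻²·cd
  (3) [cd] / [m²] = m⁻²·cd
  (4) [m²] · [m⁻²·cd] = cd
  (5) lx = lm·m⁻² = m⁻²·cd
All reduce to m⁻²·cd except (4), which is cd.

(4)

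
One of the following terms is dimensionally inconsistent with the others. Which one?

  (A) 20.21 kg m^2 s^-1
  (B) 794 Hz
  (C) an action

(B)

Expand each in SI base units:
  (A) kg·m²·s⁻¹
  (B) Hz = s⁻¹
  (C) [action] = kg·m²·s⁻¹
All reduce to kg·m²·s⁻¹ except (B), which is s⁻¹.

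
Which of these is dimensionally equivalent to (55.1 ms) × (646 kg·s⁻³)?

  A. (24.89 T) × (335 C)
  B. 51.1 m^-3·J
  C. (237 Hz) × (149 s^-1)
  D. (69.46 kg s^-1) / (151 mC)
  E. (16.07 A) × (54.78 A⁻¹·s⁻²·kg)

Reference: [s] · [kg·s⁻³] = kg·s⁻².
Each option:
  A. [kg·s⁻²·A⁻¹] · [s·A] = kg·s⁻¹
  B. J·m⁻³ = N·m·m⁻³ = kg·m⁻¹·s⁻²
  C. [s⁻¹] · [s⁻¹] = s⁻²
  D. [kg·s⁻¹] / [s·A] = kg·s⁻²·A⁻¹
  E. [A] · [kg·s⁻²·A⁻¹] = kg·s⁻²  ← same
Only E. matches kg·s⁻².

E.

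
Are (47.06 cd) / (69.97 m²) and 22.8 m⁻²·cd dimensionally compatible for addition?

Yes

Reduce each to base SI dimensions:
  (47.06 cd) / (69.97 m²):  [cd] / [m²] = m⁻²·cd
  22.8 m⁻²·cd:  cd·m⁻² = m⁻²·cd
Both are m⁻²·cd, so they have the same dimensions and can be added.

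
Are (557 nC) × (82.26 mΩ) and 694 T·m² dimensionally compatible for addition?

In SI base units:
  (557 nC) × (82.26 mΩ):  [s·A] · [kg·m²·s⁻³·A⁻²] = kg·m²·s⁻²·A⁻¹
  694 T·m²:  T·m² = Wb·m⁻²·m² = kg·m²·s⁻²·A⁻¹
Both are kg·m²·s⁻²·A⁻¹, so they have the same dimensions and can be added.

Yes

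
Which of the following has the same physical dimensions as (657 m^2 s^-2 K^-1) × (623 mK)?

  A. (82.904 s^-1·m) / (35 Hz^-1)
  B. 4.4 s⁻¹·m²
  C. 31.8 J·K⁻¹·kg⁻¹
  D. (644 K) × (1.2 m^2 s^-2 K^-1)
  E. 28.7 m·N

Reference: [m²·s⁻²·K⁻¹] · [K] = m²·s⁻².
Each option:
  A. [m·s⁻¹] / [s] = m·s⁻²
  B. m²·s⁻¹
  C. J·kg⁻¹·K⁻¹ = N·m·kg⁻¹·K⁻¹ = m²·s⁻²·K⁻¹
  D. [K] · [m²·s⁻²·K⁻¹] = m²·s⁻²  ← same
  E. N·m = kg·m·s⁻²·m = kg·m²·s⁻²
Only D. matches m²·s⁻².

D.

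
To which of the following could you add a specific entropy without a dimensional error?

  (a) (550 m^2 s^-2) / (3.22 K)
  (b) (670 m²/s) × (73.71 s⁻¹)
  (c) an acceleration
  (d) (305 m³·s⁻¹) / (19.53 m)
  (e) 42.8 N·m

(a)

Reference: [specific entropy] = m²·s⁻²·K⁻¹.
Each option:
  (a) [m²·s⁻²] / [K] = m²·s⁻²·K⁻¹  ← same
  (b) [m²·s⁻¹] · [s⁻¹] = m²·s⁻²
  (c) [acceleration] = m·s⁻²
  (d) [m³·s⁻¹] / [m] = m²·s⁻¹
  (e) N·m = kg·m·s⁻²·m = kg·m²·s⁻²
Only (a) matches m²·s⁻²·K⁻¹.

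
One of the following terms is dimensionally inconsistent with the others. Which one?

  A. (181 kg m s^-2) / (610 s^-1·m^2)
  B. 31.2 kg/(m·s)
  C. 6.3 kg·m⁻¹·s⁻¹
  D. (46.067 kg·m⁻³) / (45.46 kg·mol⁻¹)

D.

Dimensions:
  A. [kg·m·s⁻²] / [m²·s⁻¹] = kg·m⁻¹·s⁻¹
  B. kg·m⁻¹·s⁻¹
  C. kg·m⁻¹·s⁻¹
  D. [kg·m⁻³] / [kg·mol⁻¹] = m⁻³·mol
All reduce to kg·m⁻¹·s⁻¹ except D., which is m⁻³·mol.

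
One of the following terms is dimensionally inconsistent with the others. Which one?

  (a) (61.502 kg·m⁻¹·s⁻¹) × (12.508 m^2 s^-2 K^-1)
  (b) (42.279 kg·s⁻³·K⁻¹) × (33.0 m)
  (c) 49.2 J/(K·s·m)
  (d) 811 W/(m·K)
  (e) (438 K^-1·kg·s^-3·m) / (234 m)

(e)

Expand each in SI base units:
  (a) [kg·m⁻¹·s⁻¹] · [m²·s⁻²·K⁻¹] = kg·m·s⁻³·K⁻¹
  (b) [kg·s⁻³·K⁻¹] · [m] = kg·m·s⁻³·K⁻¹
  (c) J·s⁻¹·m⁻¹·K⁻¹ = N·m·s⁻¹·m⁻¹·K⁻¹ = kg·m·s⁻³·K⁻¹
  (d) W·m⁻¹·K⁻¹ = J·s⁻¹·m⁻¹·K⁻¹ = kg·m·s⁻³·K⁻¹
  (e) [kg·m·s⁻³·K⁻¹] / [m] = kg·s⁻³·K⁻¹
All reduce to kg·m·s⁻³·K⁻¹ except (e), which is kg·s⁻³·K⁻¹.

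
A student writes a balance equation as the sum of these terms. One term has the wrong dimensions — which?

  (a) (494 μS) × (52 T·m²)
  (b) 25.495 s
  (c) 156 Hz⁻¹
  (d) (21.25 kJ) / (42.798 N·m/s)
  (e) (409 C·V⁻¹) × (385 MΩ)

(a)

In SI base units:
  (a) [kg⁻¹·m⁻²·s³·A²] · [kg·m²·s⁻²·A⁻¹] = s·A
  (b) s
  (c) Hz⁻¹ = (s⁻¹)⁻¹ = s
  (d) [kg·m²·s⁻²] / [kg·m²·s⁻³] = s
  (e) [kg⁻¹·m⁻²·s⁴·A²] · [kg·m²·s⁻³·A⁻²] = s
All reduce to s except (a), which is s·A.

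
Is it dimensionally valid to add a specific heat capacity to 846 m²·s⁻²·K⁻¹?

Yes

In SI base units:
  a specific heat capacity:  [specific heat capacity] = m²·s⁻²·K⁻¹
  846 m²·s⁻²·K⁻¹:  m²·s⁻²·K⁻¹
Both are m²·s⁻²·K⁻¹, so they have the same dimensions and can be added.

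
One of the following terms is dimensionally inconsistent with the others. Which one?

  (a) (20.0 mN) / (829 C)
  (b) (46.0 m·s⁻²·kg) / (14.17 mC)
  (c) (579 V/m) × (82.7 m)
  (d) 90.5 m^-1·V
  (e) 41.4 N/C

Work out the base dimensions of each:
  (a) [kg·m·s⁻²] / [s·A] = kg·m·s⁻³·A⁻¹
  (b) [kg·m·s⁻²] / [s·A] = kg·m·s⁻³·A⁻¹
  (c) [kg·m·s⁻³·A⁻¹] · [m] = kg·m²·s⁻³·A⁻¹
  (d) V·m⁻¹ = J·C⁻¹·m⁻¹ = kg·m·s⁻³·A⁻¹
  (e) N·C⁻¹ = kg·m·s⁻²·(s·A)⁻¹ = kg·m·s⁻³·A⁻¹
All reduce to kg·m·s⁻³·A⁻¹ except (c), which is kg·m²·s⁻³·A⁻¹.

(c)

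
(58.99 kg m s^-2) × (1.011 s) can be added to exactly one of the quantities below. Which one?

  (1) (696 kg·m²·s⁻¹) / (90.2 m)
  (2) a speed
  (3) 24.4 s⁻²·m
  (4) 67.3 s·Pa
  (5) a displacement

(1)

Reference: [kg·m·s⁻²] · [s] = kg·m·s⁻¹.
Each option:
  (1) [kg·m²·s⁻¹] / [m] = kg·m·s⁻¹  ← same
  (2) [speed] = m·s⁻¹
  (3) m·s⁻²
  (4) Pa·s = N·m⁻²·s = kg·m⁻¹·s⁻¹
  (5) [displacement] = m
Only (1) matches kg·m·s⁻¹.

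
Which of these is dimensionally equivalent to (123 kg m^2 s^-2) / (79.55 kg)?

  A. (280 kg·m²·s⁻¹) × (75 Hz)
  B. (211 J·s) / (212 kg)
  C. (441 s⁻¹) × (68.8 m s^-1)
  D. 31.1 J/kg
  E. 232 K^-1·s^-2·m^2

Reference: [kg·m²·s⁻²] / [kg] = m²·s⁻².
Each option:
  A. [kg·m²·s⁻¹] · [s⁻¹] = kg·m²·s⁻²
  B. [kg·m²·s⁻¹] / [kg] = m²·s⁻¹
  C. [s⁻¹] · [m·s⁻¹] = m·s⁻²
  D. J·kg⁻¹ = N·m·kg⁻¹ = m²·s⁻²  ← same
  E. m²·s⁻²·K⁻¹
Only D. matches m²·s⁻².

D.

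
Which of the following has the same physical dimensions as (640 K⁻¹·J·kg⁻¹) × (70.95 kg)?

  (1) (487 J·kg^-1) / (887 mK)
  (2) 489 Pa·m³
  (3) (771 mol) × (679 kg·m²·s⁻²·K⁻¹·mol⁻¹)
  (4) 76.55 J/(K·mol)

Reference: [m²·s⁻²·K⁻¹] · [kg] = kg·m²·s⁻²·K⁻¹.
Each option:
  (1) [m²·s⁻²] / [K] = m²·s⁻²·K⁻¹
  (2) Pa·m³ = N·m⁻²·m³ = kg·m²·s⁻²
  (3) [mol] · [kg·m²·s⁻²·K⁻¹·mol⁻¹] = kg·m²·s⁻²·K⁻¹  ← same
  (4) J·mol⁻¹·K⁻¹ = N·m·mol⁻¹·K⁻¹ = kg·m²·s⁻²·K⁻¹·mol⁻¹
Only (3) matches kg·m²·s⁻²·K⁻¹.

(3)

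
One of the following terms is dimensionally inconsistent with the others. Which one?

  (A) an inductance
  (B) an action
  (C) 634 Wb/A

(B)

Dimensions:
  (A) [inductance] = kg·m²·s⁻²·A⁻²
  (B) [action] = kg·m²·s⁻¹
  (C) Wb·A⁻¹ = V·s·A⁻¹ = kg·m²·s⁻²·A⁻²
All reduce to kg·m²·s⁻²·A⁻² except (B), which is kg·m²·s⁻¹.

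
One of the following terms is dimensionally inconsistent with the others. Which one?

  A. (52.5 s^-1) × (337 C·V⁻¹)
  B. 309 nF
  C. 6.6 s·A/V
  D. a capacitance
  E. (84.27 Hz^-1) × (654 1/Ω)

Expand each in SI base units:
  A. [s⁻¹] · [kg⁻¹·m⁻²·s⁴·A²] = kg⁻¹·m⁻²·s³·A²
  B. F = C·V⁻¹ = kg⁻¹·m⁻²·s⁴·A²
  C. A·s·V⁻¹ = A·s·(J·C⁻¹)⁻¹ = kg⁻¹·m⁻²·s⁴·A²
  D. [capacitance] = kg⁻¹·m⁻²·s⁴·A²
  E. [s] · [kg⁻¹·m⁻²·s³·A²] = kg⁻¹·m⁻²·s⁴·A²
All reduce to kg⁻¹·m⁻²·s⁴·A² except A., which is kg⁻¹·m⁻²·s³·A².

A.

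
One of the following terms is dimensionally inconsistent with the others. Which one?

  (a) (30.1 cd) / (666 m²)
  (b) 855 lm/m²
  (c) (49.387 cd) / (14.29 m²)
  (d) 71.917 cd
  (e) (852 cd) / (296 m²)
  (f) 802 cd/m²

Reduce each to base SI dimensions:
  (a) [cd] / [m²] = m⁻²·cd
  (b) lm·m⁻² = cd·m⁻² = m⁻²·cd
  (c) [cd] / [m²] = m⁻²·cd
  (d) cd
  (e) [cd] / [m²] = m⁻²·cd
  (f) cd·m⁻² = m⁻²·cd
All reduce to m⁻²·cd except (d), which is cd.

(d)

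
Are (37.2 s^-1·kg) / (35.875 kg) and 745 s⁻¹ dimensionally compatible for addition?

Work out the base dimensions of each:
  (37.2 s^-1·kg) / (35.875 kg):  [kg·s⁻¹] / [kg] = s⁻¹
  745 s⁻¹:  s⁻¹
Both are s⁻¹, so they have the same dimensions and can be added.

Yes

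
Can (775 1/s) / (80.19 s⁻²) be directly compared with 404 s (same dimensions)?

Expand each in SI base units:
  (775 1/s) / (80.19 s⁻²):  [s⁻¹] / [s⁻²] = s
  404 s:  s
Both are s, so they have the same dimensions and can be added.

Yes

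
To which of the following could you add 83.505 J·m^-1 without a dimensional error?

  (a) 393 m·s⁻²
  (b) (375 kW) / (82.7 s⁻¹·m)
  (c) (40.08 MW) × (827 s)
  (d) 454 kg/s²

(b)

Reference: J·m⁻¹ = N·m·m⁻¹ = kg·m·s⁻².
Each option:
  (a) m·s⁻²
  (b) [kg·m²·s⁻³] / [m·s⁻¹] = kg·m·s⁻²  ← same
  (c) [kg·m²·s⁻³] · [s] = kg·m²·s⁻²
  (d) kg·s⁻²
Only (b) matches kg·m·s⁻².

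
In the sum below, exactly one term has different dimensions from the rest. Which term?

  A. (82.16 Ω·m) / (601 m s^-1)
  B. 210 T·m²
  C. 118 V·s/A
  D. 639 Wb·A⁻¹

Reduce each to base SI dimensions:
  A. [kg·m³·s⁻³·A⁻²] / [m·s⁻¹] = kg·m²·s⁻²·A⁻²
  B. T·m² = Wb·m⁻²·m² = kg·m²·s⁻²·A⁻¹
  C. V·s·A⁻¹ = J·C⁻¹·s·A⁻¹ = kg·m²·s⁻²·A⁻²
  D. Wb·A⁻¹ = V·s·A⁻¹ = kg·m²·s⁻²·A⁻²
All reduce to kg·m²·s⁻²·A⁻² except B., which is kg·m²·s⁻²·A⁻¹.

B.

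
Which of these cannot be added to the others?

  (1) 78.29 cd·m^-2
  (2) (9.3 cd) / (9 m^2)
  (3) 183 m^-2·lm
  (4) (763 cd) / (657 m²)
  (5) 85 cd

Expand each in SI base units:
  (1) cd·m⁻² = m⁻²·cd
  (2) [cd] / [m²] = m⁻²·cd
  (3) lm·m⁻² = cd·m⁻² = m⁻²·cd
  (4) [cd] / [m²] = m⁻²·cd
  (5) cd
All reduce to m⁻²·cd except (5), which is cd.

(5)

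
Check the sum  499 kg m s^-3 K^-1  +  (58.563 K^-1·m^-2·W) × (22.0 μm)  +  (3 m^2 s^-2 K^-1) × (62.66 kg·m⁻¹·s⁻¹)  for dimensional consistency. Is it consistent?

Expand each in SI base units:
  499 kg m s^-3 K^-1:  kg·m·s⁻³·K⁻¹
  (58.563 K^-1·m^-2·W) × (22.0 μm):  [kg·s⁻³·K⁻¹] · [m] = kg·m·s⁻³·K⁻¹
  (3 m^2 s^-2 K^-1) × (62.66 kg·m⁻¹·s⁻¹):  [m²·s⁻²·K⁻¹] · [kg·m⁻¹·s⁻¹] = kg·m·s⁻³·K⁻¹
Every term reduces to kg·m·s⁻³·K⁻¹.

Yes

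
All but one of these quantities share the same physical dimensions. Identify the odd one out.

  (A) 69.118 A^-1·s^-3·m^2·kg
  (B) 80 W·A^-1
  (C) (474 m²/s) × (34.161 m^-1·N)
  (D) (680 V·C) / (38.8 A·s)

Reduce each to base SI dimensions:
  (A) kg·m²·s⁻³·A⁻¹
  (B) W·A⁻¹ = J·s⁻¹·A⁻¹ = kg·m²·s⁻³·A⁻¹
  (C) [m²·s⁻¹] · [kg·s⁻²] = kg·m²·s⁻³
  (D) [kg·m²·s⁻²] / [s·A] = kg·m²·s⁻³·A⁻¹
All reduce to kg·m²·s⁻³·A⁻¹ except (C), which is kg·m²·s⁻³.

(C)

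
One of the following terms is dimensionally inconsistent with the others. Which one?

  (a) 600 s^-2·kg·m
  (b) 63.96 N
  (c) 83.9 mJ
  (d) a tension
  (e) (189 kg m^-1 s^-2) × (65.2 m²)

(c)

Expand each in SI base units:
  (a) kg·m·s⁻²
  (b) N = kg·m·s⁻²
  (c) J = N·m = kg·m²·s⁻²
  (d) [tension] = kg·m·s⁻²
  (e) [kg·m⁻¹·s⁻²] · [m²] = kg·m·s⁻²
All reduce to kg·m·s⁻² except (c), which is kg·m²·s⁻².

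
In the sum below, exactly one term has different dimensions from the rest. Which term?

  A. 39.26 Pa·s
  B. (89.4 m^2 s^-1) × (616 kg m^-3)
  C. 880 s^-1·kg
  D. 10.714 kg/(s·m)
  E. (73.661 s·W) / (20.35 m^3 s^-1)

C.

Work out the base dimensions of each:
  A. Pa·s = N·m⁻²·s = kg·m⁻¹·s⁻¹
  B. [m²·s⁻¹] · [kg·m⁻³] = kg·m⁻¹·s⁻¹
  C. kg·s⁻¹
  D. kg·m⁻¹·s⁻¹
  E. [kg·m²·s⁻²] / [m³·s⁻¹] = kg·m⁻¹·s⁻¹
All reduce to kg·m⁻¹·s⁻¹ except C., which is kg·s⁻¹.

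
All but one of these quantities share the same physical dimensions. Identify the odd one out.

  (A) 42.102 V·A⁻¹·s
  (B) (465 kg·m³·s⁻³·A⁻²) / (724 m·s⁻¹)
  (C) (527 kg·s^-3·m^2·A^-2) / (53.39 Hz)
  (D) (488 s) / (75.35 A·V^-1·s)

In SI base units:
  (A) V·s·A⁻¹ = J·C⁻¹·s·A⁻¹ = kg·m²·s⁻²·A⁻²
  (B) [kg·m³·s⁻³·A⁻²] / [m·s⁻¹] = kg·m²·s⁻²·A⁻²
  (C) [kg·m²·s⁻³·A⁻²] / [s⁻¹] = kg·m²·s⁻²·A⁻²
  (D) [s] / [kg⁻¹·m⁻²·s⁴·A²] = kg·m²·s⁻³·A⁻²
All reduce to kg·m²·s⁻²·A⁻² except (D), which is kg·m²·s⁻³·A⁻².

(D)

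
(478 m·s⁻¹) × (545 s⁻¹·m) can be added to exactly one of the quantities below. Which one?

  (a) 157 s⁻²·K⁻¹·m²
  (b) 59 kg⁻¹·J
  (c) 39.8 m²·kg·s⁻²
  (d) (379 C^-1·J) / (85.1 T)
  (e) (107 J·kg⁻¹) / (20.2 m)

Reference: [m·s⁻¹] · [m·s⁻¹] = m²·s⁻².
Each option:
  (a) m²·s⁻²·K⁻¹
  (b) J·kg⁻¹ = N·m·kg⁻¹ = m²·s⁻²  ← same
  (c) kg·m²·s⁻²
  (d) [kg·m²·s⁻³·A⁻¹] / [kg·s⁻²·A⁻¹] = m²·s⁻¹
  (e) [m²·s⁻²] / [m] = m·s⁻²
Only (b) matches m²·s⁻².

(b)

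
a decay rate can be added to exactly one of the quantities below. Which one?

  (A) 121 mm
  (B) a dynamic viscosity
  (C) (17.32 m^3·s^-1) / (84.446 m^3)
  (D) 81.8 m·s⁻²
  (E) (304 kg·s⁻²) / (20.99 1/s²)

(C)

Reference: [decay rate] = s⁻¹.
Each option:
  (A) m
  (B) [dynamic viscosity] = kg·m⁻¹·s⁻¹
  (C) [m³·s⁻¹] / [m³] = s⁻¹  ← same
  (D) m·s⁻²
  (E) [kg·s⁻²] / [s⁻²] = kg
Only (C) matches s⁻¹.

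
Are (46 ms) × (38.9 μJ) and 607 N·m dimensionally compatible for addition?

Dimensions:
  (46 ms) × (38.9 μJ):  [s] · [kg·m²·s⁻²] = kg·m²·s⁻¹
  607 N·m:  N·m = kg·m·s⁻²·m = kg·m²·s⁻²
kg·m²·s⁻¹ ≠ kg·m²·s⁻², so they cannot be added.

No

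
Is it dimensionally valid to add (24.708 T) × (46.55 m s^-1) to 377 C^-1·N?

Work out the base dimensions of each:
  (24.708 T) × (46.55 m s^-1):  [kg·s⁻²·A⁻¹] · [m·s⁻¹] = kg·m·s⁻³·A⁻¹
  377 C^-1·N:  N·C⁻¹ = kg·m·s⁻²·(s·A)⁻¹ = kg·m·s⁻³·A⁻¹
Both are kg·m·s⁻³·A⁻¹, so they have the same dimensions and can be added.

Yes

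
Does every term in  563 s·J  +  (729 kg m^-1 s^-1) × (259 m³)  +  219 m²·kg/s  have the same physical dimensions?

Reduce each to base SI dimensions:
  563 s·J:  J·s = N·m·s = kg·m²·s⁻¹
  (729 kg m^-1 s^-1) × (259 m³):  [kg·m⁻¹·s⁻¹] · [m³] = kg·m²·s⁻¹
  219 m²·kg/s:  kg·m²·s⁻¹
Every term reduces to kg·m²·s⁻¹.

Yes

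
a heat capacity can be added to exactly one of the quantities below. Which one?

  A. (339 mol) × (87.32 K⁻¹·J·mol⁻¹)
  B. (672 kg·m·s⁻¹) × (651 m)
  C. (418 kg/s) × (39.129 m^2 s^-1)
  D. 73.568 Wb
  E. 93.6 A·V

A.

Reference: [heat capacity] = kg·m²·s⁻²·K⁻¹.
Each option:
  A. [mol] · [kg·m²·s⁻²·K⁻¹·mol⁻¹] = kg·m²·s⁻²·K⁻¹  ← same
  B. [kg·m·s⁻¹] · [m] = kg·m²·s⁻¹
  C. [kg·s⁻¹] · [m²·s⁻¹] = kg·m²·s⁻²
  D. Wb = V·s = kg·m²·s⁻²·A⁻¹
  E. V·A = J·C⁻¹·A = kg·m²·s⁻³
Only A. matches kg·m²·s⁻²·K⁻¹.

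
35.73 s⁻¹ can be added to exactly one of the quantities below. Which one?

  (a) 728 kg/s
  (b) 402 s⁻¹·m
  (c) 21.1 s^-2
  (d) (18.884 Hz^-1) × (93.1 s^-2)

(d)

Reference: s⁻¹.
Each option:
  (a) kg·s⁻¹
  (b) m·s⁻¹
  (c) s⁻²
  (d) [s] · [s⁻²] = s⁻¹  ← same
Only (d) matches s⁻¹.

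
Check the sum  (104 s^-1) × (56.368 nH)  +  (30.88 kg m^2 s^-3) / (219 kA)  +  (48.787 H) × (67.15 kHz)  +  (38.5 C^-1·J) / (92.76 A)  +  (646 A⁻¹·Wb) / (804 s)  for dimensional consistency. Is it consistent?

Reduce each to base SI dimensions:
  (104 s^-1) × (56.368 nH):  [s⁻¹] · [kg·m²·s⁻²·A⁻²] = kg·m²·s⁻³·A⁻²
  (30.88 kg m^2 s^-3) / (219 kA):  [kg·m²·s⁻³] / [A] = kg·m²·s⁻³·A⁻¹
  (48.787 H) × (67.15 kHz):  [kg·m²·s⁻²·A⁻²] · [s⁻¹] = kg·m²·s⁻³·A⁻²
  (38.5 C^-1·J) / (92.76 A):  [kg·m²·s⁻³·A⁻¹] / [A] = kg·m²·s⁻³·A⁻²
  (646 A⁻¹·Wb) / (804 s):  [kg·m²·s⁻²·A⁻²] / [s] = kg·m²·s⁻³·A⁻²
The terms do not share a single dimension (kg·m²·s⁻³·A⁻² vs kg·m²·s⁻³·A⁻¹).

No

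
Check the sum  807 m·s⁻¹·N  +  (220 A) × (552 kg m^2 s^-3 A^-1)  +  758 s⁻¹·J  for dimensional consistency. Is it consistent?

Yes

Reduce each to base SI dimensions:
  807 m·s⁻¹·N:  N·m·s⁻¹ = kg·m·s⁻²·m·s⁻¹ = kg·m²·s⁻³
  (220 A) × (552 kg m^2 s^-3 A^-1):  [A] · [kg·m²·s⁻³·A⁻¹] = kg·m²·s⁻³
  758 s⁻¹·J:  J·s⁻¹ = N·m·s⁻¹ = kg·m²·s⁻³
Every term reduces to kg·m²·s⁻³.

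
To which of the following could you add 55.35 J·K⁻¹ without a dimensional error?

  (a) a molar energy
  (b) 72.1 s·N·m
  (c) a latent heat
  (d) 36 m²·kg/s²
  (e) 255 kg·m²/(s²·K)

(e)

Reference: J·K⁻¹ = N·m·K⁻¹ = kg·m²·s⁻²·K⁻¹.
Each option:
  (a) [molar energy] = kg·m²·s⁻²·mol⁻¹
  (b) N·m·s = kg·m·s⁻²·m·s = kg·m²·s⁻¹
  (c) [latent heat] = m²·s⁻²
  (d) kg·m²·s⁻²
  (e) kg·m²·s⁻²·K⁻¹  ← same
Only (e) matches kg·m²·s⁻²·K⁻¹.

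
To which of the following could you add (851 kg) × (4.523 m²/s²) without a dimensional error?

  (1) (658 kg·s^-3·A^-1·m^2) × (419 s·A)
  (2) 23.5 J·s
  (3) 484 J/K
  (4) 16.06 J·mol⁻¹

(1)

Reference: [kg] · [m²·s⁻²] = kg·m²·s⁻².
Each option:
  (1) [kg·m²·s⁻³·A⁻¹] · [s·A] = kg·m²·s⁻²  ← same
  (2) J·s = N·m·s = kg·m²·s⁻¹
  (3) J·K⁻¹ = N·m·K⁻¹ = kg·m²·s⁻²·K⁻¹
  (4) J·mol⁻¹ = N·m·mol⁻¹ = kg·m²·s⁻²·mol⁻¹
Only (1) matches kg·m²·s⁻².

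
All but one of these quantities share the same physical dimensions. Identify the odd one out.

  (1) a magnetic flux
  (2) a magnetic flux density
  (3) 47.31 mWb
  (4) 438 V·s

Reduce each to base SI dimensions:
  (1) [magnetic flux] = kg·m²·s⁻²·A⁻¹
  (2) [magnetic flux density] = kg·s⁻²·A⁻¹
  (3) Wb = V·s = kg·m²·s⁻²·A⁻¹
  (4) V·s = J·C⁻¹·s = kg·m²·s⁻²·A⁻¹
All reduce to kg·m²·s⁻²·A⁻¹ except (2), which is kg·s⁻²·A⁻¹.

(2)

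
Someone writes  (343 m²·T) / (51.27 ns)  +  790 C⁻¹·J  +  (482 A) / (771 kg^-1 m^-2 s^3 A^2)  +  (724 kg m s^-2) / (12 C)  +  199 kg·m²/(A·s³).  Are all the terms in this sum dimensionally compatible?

Work out the base dimensions of each:
  (343 m²·T) / (51.27 ns):  [kg·m²·s⁻²·A⁻¹] / [s] = kg·m²·s⁻³·A⁻¹
  790 C⁻¹·J:  J·C⁻¹ = N·m·(s·A)⁻¹ = kg·m²·s⁻³·A⁻¹
  (482 A) / (771 kg^-1 m^-2 s^3 A^2):  [A] / [kg⁻¹·m⁻²·s³·A²] = kg·m²·s⁻³·A⁻¹
  (724 kg m s^-2) / (12 C):  [kg·m·s⁻²] / [s·A] = kg·m·s⁻³·A⁻¹
  199 kg·m²/(A·s³):  kg·m²·s⁻³·A⁻¹
The terms do not share a single dimension (kg·m²·s⁻³·A⁻¹ vs kg·m·s⁻³·A⁻¹).

No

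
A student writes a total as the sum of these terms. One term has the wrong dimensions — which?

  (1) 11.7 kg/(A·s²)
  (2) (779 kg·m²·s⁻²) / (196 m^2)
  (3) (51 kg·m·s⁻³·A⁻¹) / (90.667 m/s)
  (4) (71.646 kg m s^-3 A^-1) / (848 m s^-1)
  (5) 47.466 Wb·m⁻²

Work out the base dimensions of each:
  (1) kg·s⁻²·A⁻¹
  (2) [kg·m²·s⁻²] / [m²] = kg·s⁻²
  (3) [kg·m·s⁻³·A⁻¹] / [m·s⁻¹] = kg·s⁻²·A⁻¹
  (4) [kg·m·s⁻³·A⁻¹] / [m·s⁻¹] = kg·s⁻²·A⁻¹
  (5) Wb·m⁻² = V·s·m⁻² = kg·s⁻²·A⁻¹
All reduce to kg·s⁻²·A⁻¹ except (2), which is kg·s⁻².

(2)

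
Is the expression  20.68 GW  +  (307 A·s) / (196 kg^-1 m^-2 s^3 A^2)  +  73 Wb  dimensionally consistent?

Dimensions:
  20.68 GW:  W = J·s⁻¹ = kg·m²·s⁻³
  (307 A·s) / (196 kg^-1 m^-2 s^3 A^2):  [s·A] / [kg⁻¹·m⁻²·s³·A²] = kg·m²·s⁻²·A⁻¹
  73 Wb:  Wb = V·s = kg·m²·s⁻²·A⁻¹
The terms do not share a single dimension (kg·m²·s⁻²·A⁻¹ vs kg·m²·s⁻³).

No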